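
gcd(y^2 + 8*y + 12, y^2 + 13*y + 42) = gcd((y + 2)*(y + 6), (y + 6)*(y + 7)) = y + 6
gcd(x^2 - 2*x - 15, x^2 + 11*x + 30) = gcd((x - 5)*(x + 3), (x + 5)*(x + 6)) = 1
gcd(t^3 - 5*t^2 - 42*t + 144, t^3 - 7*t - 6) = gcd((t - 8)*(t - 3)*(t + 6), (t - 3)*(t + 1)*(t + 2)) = t - 3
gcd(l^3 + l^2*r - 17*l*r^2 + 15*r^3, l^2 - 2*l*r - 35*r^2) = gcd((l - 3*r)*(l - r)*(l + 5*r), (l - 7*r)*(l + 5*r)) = l + 5*r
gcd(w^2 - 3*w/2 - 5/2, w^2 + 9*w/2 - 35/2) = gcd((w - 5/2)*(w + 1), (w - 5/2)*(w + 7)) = w - 5/2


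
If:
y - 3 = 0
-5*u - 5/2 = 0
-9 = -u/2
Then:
No Solution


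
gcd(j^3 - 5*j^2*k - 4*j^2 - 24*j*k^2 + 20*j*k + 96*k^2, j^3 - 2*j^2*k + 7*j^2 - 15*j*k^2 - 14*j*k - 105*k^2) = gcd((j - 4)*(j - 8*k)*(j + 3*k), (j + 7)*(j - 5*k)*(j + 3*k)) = j + 3*k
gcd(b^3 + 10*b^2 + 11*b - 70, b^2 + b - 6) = b - 2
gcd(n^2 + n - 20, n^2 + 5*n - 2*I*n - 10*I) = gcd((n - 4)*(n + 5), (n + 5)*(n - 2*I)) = n + 5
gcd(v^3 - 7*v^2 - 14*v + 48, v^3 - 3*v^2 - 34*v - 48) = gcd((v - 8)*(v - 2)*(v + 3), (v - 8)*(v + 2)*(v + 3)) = v^2 - 5*v - 24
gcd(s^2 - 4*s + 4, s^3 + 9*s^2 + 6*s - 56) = s - 2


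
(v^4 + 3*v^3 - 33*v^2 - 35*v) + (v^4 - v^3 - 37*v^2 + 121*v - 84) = 2*v^4 + 2*v^3 - 70*v^2 + 86*v - 84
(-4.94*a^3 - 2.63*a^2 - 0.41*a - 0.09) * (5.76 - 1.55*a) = 7.657*a^4 - 24.3779*a^3 - 14.5133*a^2 - 2.2221*a - 0.5184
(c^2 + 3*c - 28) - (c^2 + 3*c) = -28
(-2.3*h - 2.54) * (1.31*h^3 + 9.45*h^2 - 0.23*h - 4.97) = -3.013*h^4 - 25.0624*h^3 - 23.474*h^2 + 12.0152*h + 12.6238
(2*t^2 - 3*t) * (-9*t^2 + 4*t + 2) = -18*t^4 + 35*t^3 - 8*t^2 - 6*t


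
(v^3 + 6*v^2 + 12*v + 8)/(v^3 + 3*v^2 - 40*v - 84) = (v^2 + 4*v + 4)/(v^2 + v - 42)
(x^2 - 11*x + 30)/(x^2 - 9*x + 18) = (x - 5)/(x - 3)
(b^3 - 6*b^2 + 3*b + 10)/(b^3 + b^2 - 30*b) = (b^2 - b - 2)/(b*(b + 6))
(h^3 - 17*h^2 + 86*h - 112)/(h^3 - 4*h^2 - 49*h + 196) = (h^2 - 10*h + 16)/(h^2 + 3*h - 28)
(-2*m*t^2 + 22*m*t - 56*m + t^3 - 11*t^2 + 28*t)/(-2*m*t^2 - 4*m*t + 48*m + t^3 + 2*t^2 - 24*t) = (t - 7)/(t + 6)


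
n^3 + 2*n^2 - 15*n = n*(n - 3)*(n + 5)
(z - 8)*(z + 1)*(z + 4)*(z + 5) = z^4 + 2*z^3 - 51*z^2 - 212*z - 160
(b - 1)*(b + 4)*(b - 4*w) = b^3 - 4*b^2*w + 3*b^2 - 12*b*w - 4*b + 16*w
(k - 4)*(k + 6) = k^2 + 2*k - 24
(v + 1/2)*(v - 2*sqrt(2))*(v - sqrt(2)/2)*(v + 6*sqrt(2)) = v^4 + v^3/2 + 7*sqrt(2)*v^3/2 - 28*v^2 + 7*sqrt(2)*v^2/4 - 14*v + 12*sqrt(2)*v + 6*sqrt(2)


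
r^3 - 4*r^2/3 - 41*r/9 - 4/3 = (r - 3)*(r + 1/3)*(r + 4/3)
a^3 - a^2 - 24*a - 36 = (a - 6)*(a + 2)*(a + 3)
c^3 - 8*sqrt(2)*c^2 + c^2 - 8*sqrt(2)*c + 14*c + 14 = (c + 1)*(c - 7*sqrt(2))*(c - sqrt(2))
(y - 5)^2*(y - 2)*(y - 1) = y^4 - 13*y^3 + 57*y^2 - 95*y + 50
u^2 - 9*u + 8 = (u - 8)*(u - 1)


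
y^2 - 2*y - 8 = (y - 4)*(y + 2)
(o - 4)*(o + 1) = o^2 - 3*o - 4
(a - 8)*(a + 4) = a^2 - 4*a - 32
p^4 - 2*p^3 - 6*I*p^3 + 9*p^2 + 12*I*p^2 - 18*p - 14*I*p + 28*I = (p - 2)*(p - 7*I)*(p - I)*(p + 2*I)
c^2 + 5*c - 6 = (c - 1)*(c + 6)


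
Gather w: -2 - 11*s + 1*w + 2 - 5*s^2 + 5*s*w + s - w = -5*s^2 + 5*s*w - 10*s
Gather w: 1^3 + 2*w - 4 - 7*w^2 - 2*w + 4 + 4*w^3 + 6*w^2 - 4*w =4*w^3 - w^2 - 4*w + 1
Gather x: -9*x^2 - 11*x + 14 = -9*x^2 - 11*x + 14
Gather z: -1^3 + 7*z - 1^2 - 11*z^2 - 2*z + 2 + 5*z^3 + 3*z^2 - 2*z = 5*z^3 - 8*z^2 + 3*z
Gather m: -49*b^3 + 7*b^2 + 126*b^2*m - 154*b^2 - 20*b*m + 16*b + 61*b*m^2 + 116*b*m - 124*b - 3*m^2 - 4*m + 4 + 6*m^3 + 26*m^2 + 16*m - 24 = -49*b^3 - 147*b^2 - 108*b + 6*m^3 + m^2*(61*b + 23) + m*(126*b^2 + 96*b + 12) - 20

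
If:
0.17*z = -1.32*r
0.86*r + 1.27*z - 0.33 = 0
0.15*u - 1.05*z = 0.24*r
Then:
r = -0.04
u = 1.93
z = 0.28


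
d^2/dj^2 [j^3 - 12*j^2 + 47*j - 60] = 6*j - 24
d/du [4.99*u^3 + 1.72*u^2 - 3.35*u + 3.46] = 14.97*u^2 + 3.44*u - 3.35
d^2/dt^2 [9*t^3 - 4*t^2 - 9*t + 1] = 54*t - 8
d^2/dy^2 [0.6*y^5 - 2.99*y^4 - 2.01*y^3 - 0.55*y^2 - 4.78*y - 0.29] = 12.0*y^3 - 35.88*y^2 - 12.06*y - 1.1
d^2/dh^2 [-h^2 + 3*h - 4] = -2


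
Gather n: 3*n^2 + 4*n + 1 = 3*n^2 + 4*n + 1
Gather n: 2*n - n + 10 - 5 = n + 5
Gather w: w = w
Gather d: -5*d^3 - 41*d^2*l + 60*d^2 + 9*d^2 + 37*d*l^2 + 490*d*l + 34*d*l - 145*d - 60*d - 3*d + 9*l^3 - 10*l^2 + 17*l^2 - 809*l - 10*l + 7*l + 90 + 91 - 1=-5*d^3 + d^2*(69 - 41*l) + d*(37*l^2 + 524*l - 208) + 9*l^3 + 7*l^2 - 812*l + 180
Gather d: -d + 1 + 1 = 2 - d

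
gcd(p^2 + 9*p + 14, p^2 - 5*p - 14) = p + 2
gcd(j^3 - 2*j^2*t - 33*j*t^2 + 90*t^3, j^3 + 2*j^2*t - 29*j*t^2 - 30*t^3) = -j^2 - j*t + 30*t^2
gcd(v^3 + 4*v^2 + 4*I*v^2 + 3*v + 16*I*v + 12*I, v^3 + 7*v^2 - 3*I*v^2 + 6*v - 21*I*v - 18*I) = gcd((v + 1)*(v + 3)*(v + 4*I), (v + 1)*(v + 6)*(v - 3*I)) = v + 1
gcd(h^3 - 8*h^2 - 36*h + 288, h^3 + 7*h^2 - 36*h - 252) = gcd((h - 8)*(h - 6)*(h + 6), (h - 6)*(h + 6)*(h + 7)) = h^2 - 36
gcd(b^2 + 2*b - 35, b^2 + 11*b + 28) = b + 7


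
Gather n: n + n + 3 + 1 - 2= 2*n + 2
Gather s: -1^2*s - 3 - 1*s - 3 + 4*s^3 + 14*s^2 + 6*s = 4*s^3 + 14*s^2 + 4*s - 6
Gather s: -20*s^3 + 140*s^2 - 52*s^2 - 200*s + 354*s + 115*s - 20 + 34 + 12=-20*s^3 + 88*s^2 + 269*s + 26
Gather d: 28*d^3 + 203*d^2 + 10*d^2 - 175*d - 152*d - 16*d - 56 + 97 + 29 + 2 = 28*d^3 + 213*d^2 - 343*d + 72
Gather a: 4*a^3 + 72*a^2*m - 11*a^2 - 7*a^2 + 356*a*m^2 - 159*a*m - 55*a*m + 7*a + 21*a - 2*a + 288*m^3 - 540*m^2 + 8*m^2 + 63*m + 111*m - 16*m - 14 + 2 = 4*a^3 + a^2*(72*m - 18) + a*(356*m^2 - 214*m + 26) + 288*m^3 - 532*m^2 + 158*m - 12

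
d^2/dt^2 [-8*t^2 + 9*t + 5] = -16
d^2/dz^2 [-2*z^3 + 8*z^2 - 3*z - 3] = 16 - 12*z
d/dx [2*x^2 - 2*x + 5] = 4*x - 2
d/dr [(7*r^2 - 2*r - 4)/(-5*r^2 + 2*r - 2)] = 4*(r^2 - 17*r + 3)/(25*r^4 - 20*r^3 + 24*r^2 - 8*r + 4)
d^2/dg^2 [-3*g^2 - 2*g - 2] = -6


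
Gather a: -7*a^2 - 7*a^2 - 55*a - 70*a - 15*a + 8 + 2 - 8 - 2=-14*a^2 - 140*a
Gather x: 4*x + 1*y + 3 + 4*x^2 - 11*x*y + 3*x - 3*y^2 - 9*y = 4*x^2 + x*(7 - 11*y) - 3*y^2 - 8*y + 3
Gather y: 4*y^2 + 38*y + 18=4*y^2 + 38*y + 18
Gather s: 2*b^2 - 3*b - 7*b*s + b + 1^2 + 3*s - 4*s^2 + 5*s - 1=2*b^2 - 2*b - 4*s^2 + s*(8 - 7*b)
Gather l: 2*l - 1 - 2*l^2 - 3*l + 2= -2*l^2 - l + 1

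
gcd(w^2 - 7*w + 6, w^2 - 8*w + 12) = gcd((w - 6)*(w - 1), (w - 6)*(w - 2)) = w - 6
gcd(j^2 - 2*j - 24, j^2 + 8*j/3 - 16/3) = j + 4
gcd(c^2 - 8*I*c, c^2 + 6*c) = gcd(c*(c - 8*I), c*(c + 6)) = c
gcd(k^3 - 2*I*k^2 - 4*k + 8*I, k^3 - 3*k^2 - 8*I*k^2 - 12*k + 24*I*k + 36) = k - 2*I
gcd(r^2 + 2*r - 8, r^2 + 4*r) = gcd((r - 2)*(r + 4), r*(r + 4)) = r + 4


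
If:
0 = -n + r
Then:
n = r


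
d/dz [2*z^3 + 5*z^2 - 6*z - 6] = 6*z^2 + 10*z - 6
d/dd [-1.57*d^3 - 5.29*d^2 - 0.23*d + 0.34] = -4.71*d^2 - 10.58*d - 0.23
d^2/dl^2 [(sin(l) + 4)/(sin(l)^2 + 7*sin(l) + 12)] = (3*sin(l) + cos(l)^2 + 1)/(sin(l) + 3)^3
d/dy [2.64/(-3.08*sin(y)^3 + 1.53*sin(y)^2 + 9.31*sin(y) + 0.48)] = (24.3936*sin(y)^2 - 8.0784*sin(y) - 24.5784)*cos(y)/(-3.08*sin(y)^3 + 1.53*sin(y)^2 + 9.31*sin(y) + 0.48)^2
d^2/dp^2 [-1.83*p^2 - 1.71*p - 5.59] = -3.66000000000000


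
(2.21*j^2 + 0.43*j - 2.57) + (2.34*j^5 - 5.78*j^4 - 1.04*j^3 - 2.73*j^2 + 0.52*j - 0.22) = 2.34*j^5 - 5.78*j^4 - 1.04*j^3 - 0.52*j^2 + 0.95*j - 2.79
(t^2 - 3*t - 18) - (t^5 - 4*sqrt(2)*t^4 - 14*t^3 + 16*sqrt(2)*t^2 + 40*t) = -t^5 + 4*sqrt(2)*t^4 + 14*t^3 - 16*sqrt(2)*t^2 + t^2 - 43*t - 18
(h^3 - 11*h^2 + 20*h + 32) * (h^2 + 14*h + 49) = h^5 + 3*h^4 - 85*h^3 - 227*h^2 + 1428*h + 1568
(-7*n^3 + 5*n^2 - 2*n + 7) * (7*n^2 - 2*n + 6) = -49*n^5 + 49*n^4 - 66*n^3 + 83*n^2 - 26*n + 42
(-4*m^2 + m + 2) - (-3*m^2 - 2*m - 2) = -m^2 + 3*m + 4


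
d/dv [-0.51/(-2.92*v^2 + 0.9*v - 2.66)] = (0.459 - 2.9784*v)/(2.92*v^2 - 0.9*v + 2.66)^2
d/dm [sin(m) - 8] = cos(m)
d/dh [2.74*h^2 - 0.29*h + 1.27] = 5.48*h - 0.29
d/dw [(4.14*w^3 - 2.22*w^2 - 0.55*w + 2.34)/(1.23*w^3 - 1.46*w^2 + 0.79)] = (-1.77635683940025e-15*w^5 - 3.3138*w^4 + 1.353*w^3 + 0.374200000000002*w^2 + 3.3252*w - 0.4345)/(1.5129*w^6 - 3.5916*w^5 + 2.1316*w^4 + 1.9434*w^3 - 2.3068*w^2 + 0.6241)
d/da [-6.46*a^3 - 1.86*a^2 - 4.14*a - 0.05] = -19.38*a^2 - 3.72*a - 4.14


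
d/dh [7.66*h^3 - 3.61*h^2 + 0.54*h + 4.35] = 22.98*h^2 - 7.22*h + 0.54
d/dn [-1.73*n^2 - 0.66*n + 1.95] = -3.46*n - 0.66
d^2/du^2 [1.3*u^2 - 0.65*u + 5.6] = 2.60000000000000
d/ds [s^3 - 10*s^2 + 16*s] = 3*s^2 - 20*s + 16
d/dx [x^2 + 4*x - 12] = 2*x + 4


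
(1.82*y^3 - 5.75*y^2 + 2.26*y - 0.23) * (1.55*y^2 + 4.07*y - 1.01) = 2.821*y^5 - 1.5051*y^4 - 21.7377*y^3 + 14.6492*y^2 - 3.2187*y + 0.2323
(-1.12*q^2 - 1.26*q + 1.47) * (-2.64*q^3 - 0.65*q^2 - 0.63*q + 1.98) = 2.9568*q^5 + 4.0544*q^4 - 2.3562*q^3 - 2.3793*q^2 - 3.4209*q + 2.9106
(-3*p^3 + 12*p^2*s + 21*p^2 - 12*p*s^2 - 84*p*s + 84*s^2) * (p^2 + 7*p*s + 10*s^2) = -3*p^5 - 9*p^4*s + 21*p^4 + 42*p^3*s^2 + 63*p^3*s + 36*p^2*s^3 - 294*p^2*s^2 - 120*p*s^4 - 252*p*s^3 + 840*s^4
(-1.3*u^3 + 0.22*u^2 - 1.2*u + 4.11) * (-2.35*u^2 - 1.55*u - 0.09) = 3.055*u^5 + 1.498*u^4 + 2.596*u^3 - 7.8183*u^2 - 6.2625*u - 0.3699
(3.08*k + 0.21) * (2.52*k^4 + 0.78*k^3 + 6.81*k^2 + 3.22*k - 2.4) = 7.7616*k^5 + 2.9316*k^4 + 21.1386*k^3 + 11.3477*k^2 - 6.7158*k - 0.504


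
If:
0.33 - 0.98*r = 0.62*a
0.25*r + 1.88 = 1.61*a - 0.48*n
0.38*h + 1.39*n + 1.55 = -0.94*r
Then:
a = 0.532258064516129 - 1.58064516129032*r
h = 18.8247028862479*r + 3.71743244199208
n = -5.82258064516129*r - 2.13138440860215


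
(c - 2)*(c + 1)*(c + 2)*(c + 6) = c^4 + 7*c^3 + 2*c^2 - 28*c - 24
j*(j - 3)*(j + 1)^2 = j^4 - j^3 - 5*j^2 - 3*j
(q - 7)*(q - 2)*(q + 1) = q^3 - 8*q^2 + 5*q + 14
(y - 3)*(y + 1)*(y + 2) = y^3 - 7*y - 6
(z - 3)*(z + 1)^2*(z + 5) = z^4 + 4*z^3 - 10*z^2 - 28*z - 15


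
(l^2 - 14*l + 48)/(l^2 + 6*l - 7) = (l^2 - 14*l + 48)/(l^2 + 6*l - 7)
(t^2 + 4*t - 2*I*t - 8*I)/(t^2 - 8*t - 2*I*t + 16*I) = (t + 4)/(t - 8)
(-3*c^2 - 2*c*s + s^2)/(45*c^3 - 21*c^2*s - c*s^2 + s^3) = (c + s)/(-15*c^2 + 2*c*s + s^2)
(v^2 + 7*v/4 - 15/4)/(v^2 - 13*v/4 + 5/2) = (v + 3)/(v - 2)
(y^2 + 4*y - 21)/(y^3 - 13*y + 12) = (y + 7)/(y^2 + 3*y - 4)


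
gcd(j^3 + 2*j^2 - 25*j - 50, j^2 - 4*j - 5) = j - 5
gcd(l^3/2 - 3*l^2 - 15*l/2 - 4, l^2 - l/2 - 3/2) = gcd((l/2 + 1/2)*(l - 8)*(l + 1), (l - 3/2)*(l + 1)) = l + 1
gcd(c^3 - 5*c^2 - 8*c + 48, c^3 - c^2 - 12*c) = c^2 - c - 12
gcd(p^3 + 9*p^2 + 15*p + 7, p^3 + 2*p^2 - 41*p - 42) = p^2 + 8*p + 7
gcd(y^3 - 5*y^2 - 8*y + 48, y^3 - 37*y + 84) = y - 4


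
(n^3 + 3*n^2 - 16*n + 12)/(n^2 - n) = n + 4 - 12/n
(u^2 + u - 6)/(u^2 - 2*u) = (u + 3)/u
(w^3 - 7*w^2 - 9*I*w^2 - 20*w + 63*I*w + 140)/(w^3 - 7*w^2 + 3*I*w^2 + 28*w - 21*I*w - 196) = (w - 5*I)/(w + 7*I)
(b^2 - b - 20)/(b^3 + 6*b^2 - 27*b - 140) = 1/(b + 7)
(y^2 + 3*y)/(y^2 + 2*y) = (y + 3)/(y + 2)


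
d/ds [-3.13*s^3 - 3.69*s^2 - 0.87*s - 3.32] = -9.39*s^2 - 7.38*s - 0.87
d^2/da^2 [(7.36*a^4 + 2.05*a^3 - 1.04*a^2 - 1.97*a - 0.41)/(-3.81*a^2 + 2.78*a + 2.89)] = (-213.676992*a^6 + 467.733888*a^5 + 144.9552*a^4 - 943.714144*a^3 - 732.06051*a^2 + 1.36218000000001*a + 1.083846)/(55.306341*a^6 - 121.064274*a^5 - 37.518975*a^4 + 162.17686*a^3 + 28.459275*a^2 - 69.656514*a - 24.137569)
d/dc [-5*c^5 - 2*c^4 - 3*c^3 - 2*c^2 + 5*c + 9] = -25*c^4 - 8*c^3 - 9*c^2 - 4*c + 5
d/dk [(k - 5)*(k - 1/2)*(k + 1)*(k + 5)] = 4*k^3 + 3*k^2/2 - 51*k - 25/2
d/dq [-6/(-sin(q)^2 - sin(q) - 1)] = -6*(2*sin(q) + 1)*cos(q)/(sin(q)^2 + sin(q) + 1)^2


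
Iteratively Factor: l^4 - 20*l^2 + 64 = (l + 2)*(l^3 - 2*l^2 - 16*l + 32) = (l - 2)*(l + 2)*(l^2 - 16) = (l - 4)*(l - 2)*(l + 2)*(l + 4)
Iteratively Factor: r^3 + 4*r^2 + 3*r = (r + 1)*(r^2 + 3*r) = r*(r + 1)*(r + 3)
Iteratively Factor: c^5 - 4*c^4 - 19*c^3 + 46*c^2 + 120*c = (c + 2)*(c^4 - 6*c^3 - 7*c^2 + 60*c) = c*(c + 2)*(c^3 - 6*c^2 - 7*c + 60) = c*(c - 5)*(c + 2)*(c^2 - c - 12) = c*(c - 5)*(c - 4)*(c + 2)*(c + 3)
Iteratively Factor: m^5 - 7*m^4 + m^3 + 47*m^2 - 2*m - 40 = (m + 2)*(m^4 - 9*m^3 + 19*m^2 + 9*m - 20) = (m - 4)*(m + 2)*(m^3 - 5*m^2 - m + 5) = (m - 5)*(m - 4)*(m + 2)*(m^2 - 1) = (m - 5)*(m - 4)*(m + 1)*(m + 2)*(m - 1)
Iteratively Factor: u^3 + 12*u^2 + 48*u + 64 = (u + 4)*(u^2 + 8*u + 16) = (u + 4)^2*(u + 4)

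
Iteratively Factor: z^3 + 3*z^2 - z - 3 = (z + 1)*(z^2 + 2*z - 3) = (z + 1)*(z + 3)*(z - 1)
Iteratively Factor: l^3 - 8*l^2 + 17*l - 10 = (l - 1)*(l^2 - 7*l + 10) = (l - 2)*(l - 1)*(l - 5)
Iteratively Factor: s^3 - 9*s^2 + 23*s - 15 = (s - 1)*(s^2 - 8*s + 15) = (s - 5)*(s - 1)*(s - 3)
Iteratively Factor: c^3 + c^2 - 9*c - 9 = (c + 3)*(c^2 - 2*c - 3) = (c - 3)*(c + 3)*(c + 1)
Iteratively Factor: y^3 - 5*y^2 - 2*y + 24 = (y - 3)*(y^2 - 2*y - 8) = (y - 3)*(y + 2)*(y - 4)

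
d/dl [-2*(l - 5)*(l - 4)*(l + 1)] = -6*l^2 + 32*l - 22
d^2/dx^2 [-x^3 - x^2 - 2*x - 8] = -6*x - 2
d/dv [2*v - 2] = 2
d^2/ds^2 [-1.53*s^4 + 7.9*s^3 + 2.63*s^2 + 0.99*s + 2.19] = -18.36*s^2 + 47.4*s + 5.26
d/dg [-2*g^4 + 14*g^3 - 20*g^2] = 2*g*(-4*g^2 + 21*g - 20)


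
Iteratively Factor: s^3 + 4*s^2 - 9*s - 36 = (s + 3)*(s^2 + s - 12) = (s + 3)*(s + 4)*(s - 3)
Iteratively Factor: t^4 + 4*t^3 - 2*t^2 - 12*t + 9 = (t - 1)*(t^3 + 5*t^2 + 3*t - 9) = (t - 1)^2*(t^2 + 6*t + 9) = (t - 1)^2*(t + 3)*(t + 3)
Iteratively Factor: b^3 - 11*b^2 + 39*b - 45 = (b - 5)*(b^2 - 6*b + 9) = (b - 5)*(b - 3)*(b - 3)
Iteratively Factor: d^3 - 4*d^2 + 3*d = (d - 1)*(d^2 - 3*d) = (d - 3)*(d - 1)*(d)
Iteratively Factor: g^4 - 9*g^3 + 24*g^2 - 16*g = (g)*(g^3 - 9*g^2 + 24*g - 16) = g*(g - 1)*(g^2 - 8*g + 16) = g*(g - 4)*(g - 1)*(g - 4)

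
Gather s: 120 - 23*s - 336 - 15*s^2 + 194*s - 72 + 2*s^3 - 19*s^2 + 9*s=2*s^3 - 34*s^2 + 180*s - 288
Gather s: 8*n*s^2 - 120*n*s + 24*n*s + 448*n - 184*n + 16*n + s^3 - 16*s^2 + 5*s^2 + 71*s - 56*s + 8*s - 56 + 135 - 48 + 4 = 280*n + s^3 + s^2*(8*n - 11) + s*(23 - 96*n) + 35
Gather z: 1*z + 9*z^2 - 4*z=9*z^2 - 3*z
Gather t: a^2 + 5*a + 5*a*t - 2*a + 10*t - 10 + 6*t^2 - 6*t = a^2 + 3*a + 6*t^2 + t*(5*a + 4) - 10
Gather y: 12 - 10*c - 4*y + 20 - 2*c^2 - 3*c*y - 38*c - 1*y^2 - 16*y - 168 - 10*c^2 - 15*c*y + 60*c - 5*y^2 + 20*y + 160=-12*c^2 - 18*c*y + 12*c - 6*y^2 + 24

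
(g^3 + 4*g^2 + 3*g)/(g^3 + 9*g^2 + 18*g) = (g + 1)/(g + 6)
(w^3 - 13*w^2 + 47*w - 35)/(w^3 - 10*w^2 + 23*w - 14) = (w - 5)/(w - 2)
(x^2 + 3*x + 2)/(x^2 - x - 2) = (x + 2)/(x - 2)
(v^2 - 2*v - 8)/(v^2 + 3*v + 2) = (v - 4)/(v + 1)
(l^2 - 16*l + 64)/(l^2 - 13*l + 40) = (l - 8)/(l - 5)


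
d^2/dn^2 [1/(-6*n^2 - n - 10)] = 2*(36*n^2 + 6*n - (12*n + 1)^2 + 60)/(6*n^2 + n + 10)^3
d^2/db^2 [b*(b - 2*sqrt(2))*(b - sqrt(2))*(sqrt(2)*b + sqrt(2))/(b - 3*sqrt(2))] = 2*(3*sqrt(2)*b^4 - 54*b^3 + sqrt(2)*b^3 - 18*b^2 + 162*sqrt(2)*b^2 - 324*b + 54*sqrt(2)*b - 84 + 72*sqrt(2))/(b^3 - 9*sqrt(2)*b^2 + 54*b - 54*sqrt(2))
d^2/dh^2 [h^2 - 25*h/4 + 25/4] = 2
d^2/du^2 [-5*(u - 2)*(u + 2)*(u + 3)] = -30*u - 30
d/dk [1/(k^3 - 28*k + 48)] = (28 - 3*k^2)/(k^3 - 28*k + 48)^2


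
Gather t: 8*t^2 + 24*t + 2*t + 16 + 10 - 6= 8*t^2 + 26*t + 20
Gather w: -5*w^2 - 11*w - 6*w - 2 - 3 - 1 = -5*w^2 - 17*w - 6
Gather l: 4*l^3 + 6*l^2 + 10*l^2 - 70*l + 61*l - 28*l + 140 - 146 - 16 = 4*l^3 + 16*l^2 - 37*l - 22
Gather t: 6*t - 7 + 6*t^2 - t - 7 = 6*t^2 + 5*t - 14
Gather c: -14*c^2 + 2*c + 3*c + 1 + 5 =-14*c^2 + 5*c + 6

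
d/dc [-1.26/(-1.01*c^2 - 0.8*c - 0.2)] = (-2.5452*c - 1.008)/(1.01*c^2 + 0.8*c + 0.2)^2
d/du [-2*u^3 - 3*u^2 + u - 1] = -6*u^2 - 6*u + 1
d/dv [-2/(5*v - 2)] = 10/(5*v - 2)^2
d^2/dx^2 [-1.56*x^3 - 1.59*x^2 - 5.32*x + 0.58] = -9.36*x - 3.18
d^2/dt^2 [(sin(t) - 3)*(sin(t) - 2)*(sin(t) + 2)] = -9*sin(t)^3 + 12*sin(t)^2 + 10*sin(t) - 6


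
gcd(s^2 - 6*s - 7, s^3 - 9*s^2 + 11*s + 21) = s^2 - 6*s - 7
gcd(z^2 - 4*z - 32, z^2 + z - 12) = z + 4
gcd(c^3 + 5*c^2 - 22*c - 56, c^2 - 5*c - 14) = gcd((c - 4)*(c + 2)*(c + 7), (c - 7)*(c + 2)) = c + 2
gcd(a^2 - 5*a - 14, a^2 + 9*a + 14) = a + 2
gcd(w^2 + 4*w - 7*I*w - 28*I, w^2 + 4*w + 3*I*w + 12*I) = w + 4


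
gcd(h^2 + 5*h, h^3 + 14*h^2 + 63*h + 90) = h + 5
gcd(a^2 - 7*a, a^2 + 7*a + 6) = 1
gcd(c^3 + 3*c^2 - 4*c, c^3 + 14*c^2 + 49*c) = c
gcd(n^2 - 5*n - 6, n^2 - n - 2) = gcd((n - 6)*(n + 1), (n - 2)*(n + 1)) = n + 1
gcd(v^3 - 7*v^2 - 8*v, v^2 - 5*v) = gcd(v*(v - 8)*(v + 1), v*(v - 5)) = v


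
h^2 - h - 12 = (h - 4)*(h + 3)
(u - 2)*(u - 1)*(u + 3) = u^3 - 7*u + 6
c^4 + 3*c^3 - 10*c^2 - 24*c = c*(c - 3)*(c + 2)*(c + 4)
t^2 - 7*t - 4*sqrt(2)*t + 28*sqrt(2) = (t - 7)*(t - 4*sqrt(2))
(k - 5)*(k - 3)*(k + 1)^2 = k^4 - 6*k^3 + 22*k + 15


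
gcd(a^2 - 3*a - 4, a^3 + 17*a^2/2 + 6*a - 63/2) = 1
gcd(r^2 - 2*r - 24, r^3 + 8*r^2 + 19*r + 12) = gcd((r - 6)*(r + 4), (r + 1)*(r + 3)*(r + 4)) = r + 4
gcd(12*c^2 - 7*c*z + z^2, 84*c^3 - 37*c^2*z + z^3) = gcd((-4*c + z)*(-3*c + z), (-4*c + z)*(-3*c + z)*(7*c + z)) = 12*c^2 - 7*c*z + z^2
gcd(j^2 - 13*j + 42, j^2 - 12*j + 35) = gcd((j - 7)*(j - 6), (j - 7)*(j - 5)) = j - 7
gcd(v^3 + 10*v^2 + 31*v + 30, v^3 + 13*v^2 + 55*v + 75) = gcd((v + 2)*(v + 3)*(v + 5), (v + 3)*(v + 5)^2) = v^2 + 8*v + 15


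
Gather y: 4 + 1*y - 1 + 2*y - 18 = 3*y - 15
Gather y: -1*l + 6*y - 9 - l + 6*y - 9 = -2*l + 12*y - 18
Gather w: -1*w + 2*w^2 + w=2*w^2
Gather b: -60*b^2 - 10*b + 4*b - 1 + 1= -60*b^2 - 6*b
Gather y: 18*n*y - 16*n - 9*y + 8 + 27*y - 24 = -16*n + y*(18*n + 18) - 16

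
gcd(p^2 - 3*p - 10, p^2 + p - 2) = p + 2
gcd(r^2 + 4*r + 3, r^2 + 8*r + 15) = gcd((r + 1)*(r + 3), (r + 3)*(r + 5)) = r + 3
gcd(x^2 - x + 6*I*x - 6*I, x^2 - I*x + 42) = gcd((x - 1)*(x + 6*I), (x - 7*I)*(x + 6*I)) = x + 6*I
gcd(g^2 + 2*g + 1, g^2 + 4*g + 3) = g + 1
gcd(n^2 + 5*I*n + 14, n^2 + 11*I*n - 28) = n + 7*I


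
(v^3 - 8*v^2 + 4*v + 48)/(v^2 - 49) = (v^3 - 8*v^2 + 4*v + 48)/(v^2 - 49)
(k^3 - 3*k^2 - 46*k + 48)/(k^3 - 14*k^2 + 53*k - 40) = (k + 6)/(k - 5)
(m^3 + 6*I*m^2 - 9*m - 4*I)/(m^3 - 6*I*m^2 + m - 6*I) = (m^2 + 5*I*m - 4)/(m^2 - 7*I*m - 6)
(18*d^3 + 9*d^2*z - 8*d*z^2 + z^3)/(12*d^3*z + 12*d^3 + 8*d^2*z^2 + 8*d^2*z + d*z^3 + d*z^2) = (18*d^3 + 9*d^2*z - 8*d*z^2 + z^3)/(d*(12*d^2*z + 12*d^2 + 8*d*z^2 + 8*d*z + z^3 + z^2))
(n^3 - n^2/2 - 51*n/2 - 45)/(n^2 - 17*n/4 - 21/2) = 2*(2*n^2 + 11*n + 15)/(4*n + 7)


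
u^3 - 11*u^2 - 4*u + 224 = (u - 8)*(u - 7)*(u + 4)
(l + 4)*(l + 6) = l^2 + 10*l + 24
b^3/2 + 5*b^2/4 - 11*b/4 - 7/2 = (b/2 + 1/2)*(b - 2)*(b + 7/2)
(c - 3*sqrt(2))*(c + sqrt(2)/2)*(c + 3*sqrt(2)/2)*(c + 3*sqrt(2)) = c^4 + 2*sqrt(2)*c^3 - 33*c^2/2 - 36*sqrt(2)*c - 27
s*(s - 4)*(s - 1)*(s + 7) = s^4 + 2*s^3 - 31*s^2 + 28*s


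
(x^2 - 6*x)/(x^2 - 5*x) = (x - 6)/(x - 5)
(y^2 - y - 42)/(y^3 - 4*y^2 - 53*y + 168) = (y^2 - y - 42)/(y^3 - 4*y^2 - 53*y + 168)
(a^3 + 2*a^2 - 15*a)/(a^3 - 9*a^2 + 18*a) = (a + 5)/(a - 6)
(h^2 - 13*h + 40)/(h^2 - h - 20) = (h - 8)/(h + 4)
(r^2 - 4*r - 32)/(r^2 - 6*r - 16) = (r + 4)/(r + 2)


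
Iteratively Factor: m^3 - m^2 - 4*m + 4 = (m + 2)*(m^2 - 3*m + 2) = (m - 2)*(m + 2)*(m - 1)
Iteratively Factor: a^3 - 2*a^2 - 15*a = (a - 5)*(a^2 + 3*a) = a*(a - 5)*(a + 3)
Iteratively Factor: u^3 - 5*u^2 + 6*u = (u - 3)*(u^2 - 2*u) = (u - 3)*(u - 2)*(u)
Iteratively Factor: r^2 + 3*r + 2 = (r + 2)*(r + 1)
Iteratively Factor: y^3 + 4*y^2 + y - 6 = (y + 3)*(y^2 + y - 2) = (y + 2)*(y + 3)*(y - 1)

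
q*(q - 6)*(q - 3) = q^3 - 9*q^2 + 18*q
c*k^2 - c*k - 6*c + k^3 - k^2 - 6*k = (c + k)*(k - 3)*(k + 2)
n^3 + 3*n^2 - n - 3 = (n - 1)*(n + 1)*(n + 3)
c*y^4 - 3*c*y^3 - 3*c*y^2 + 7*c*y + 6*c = (y - 3)*(y - 2)*(y + 1)*(c*y + c)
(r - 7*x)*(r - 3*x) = r^2 - 10*r*x + 21*x^2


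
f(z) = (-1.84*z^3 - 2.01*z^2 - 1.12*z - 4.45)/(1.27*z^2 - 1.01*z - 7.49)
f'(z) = (1.01 - 2.54*z)*(-1.84*z^3 - 2.01*z^2 - 1.12*z - 4.45)/(1.27*z^2 - 1.01*z - 7.49)^2 + (-5.52*z^2 - 4.02*z - 1.12)/(1.27*z^2 - 1.01*z - 7.49) = (-2.3368*z^4 + 3.7168*z^3 + 44.7973*z^2 + 41.4128*z + 3.8943)/(1.6129*z^4 - 2.5654*z^3 - 18.0045*z^2 + 15.1298*z + 56.1001)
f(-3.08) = 4.39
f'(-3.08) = -0.30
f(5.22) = -14.96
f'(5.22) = 0.49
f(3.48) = -25.19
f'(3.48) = 26.35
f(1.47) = 2.61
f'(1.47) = 4.19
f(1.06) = 1.41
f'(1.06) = 1.96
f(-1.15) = 0.65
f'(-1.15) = 0.27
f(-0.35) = 0.61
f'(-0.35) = -0.11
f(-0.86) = 0.67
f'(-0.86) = -0.07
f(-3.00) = 4.38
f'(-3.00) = -0.14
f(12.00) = -21.36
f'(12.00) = -1.32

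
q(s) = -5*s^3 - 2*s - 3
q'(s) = -15*s^2 - 2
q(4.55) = -483.08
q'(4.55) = -312.54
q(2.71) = -107.93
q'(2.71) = -112.16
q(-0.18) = -2.61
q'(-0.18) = -2.49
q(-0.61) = -0.65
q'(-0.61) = -7.58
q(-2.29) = 61.62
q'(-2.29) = -80.66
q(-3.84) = 287.80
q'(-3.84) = -223.18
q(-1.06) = 5.08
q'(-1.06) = -18.85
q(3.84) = -293.80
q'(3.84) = -223.18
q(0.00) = -3.00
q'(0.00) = -2.00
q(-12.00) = 8661.00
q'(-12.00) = -2162.00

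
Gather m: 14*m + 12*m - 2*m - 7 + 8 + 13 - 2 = 24*m + 12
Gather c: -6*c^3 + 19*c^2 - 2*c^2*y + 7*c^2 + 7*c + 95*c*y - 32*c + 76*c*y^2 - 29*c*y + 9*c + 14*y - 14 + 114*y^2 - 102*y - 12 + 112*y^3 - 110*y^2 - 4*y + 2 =-6*c^3 + c^2*(26 - 2*y) + c*(76*y^2 + 66*y - 16) + 112*y^3 + 4*y^2 - 92*y - 24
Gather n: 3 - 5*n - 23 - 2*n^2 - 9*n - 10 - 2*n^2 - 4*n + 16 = -4*n^2 - 18*n - 14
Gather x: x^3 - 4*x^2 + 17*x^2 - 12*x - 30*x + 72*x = x^3 + 13*x^2 + 30*x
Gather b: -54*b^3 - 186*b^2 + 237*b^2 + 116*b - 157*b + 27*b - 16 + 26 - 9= -54*b^3 + 51*b^2 - 14*b + 1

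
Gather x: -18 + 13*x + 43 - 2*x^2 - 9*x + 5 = -2*x^2 + 4*x + 30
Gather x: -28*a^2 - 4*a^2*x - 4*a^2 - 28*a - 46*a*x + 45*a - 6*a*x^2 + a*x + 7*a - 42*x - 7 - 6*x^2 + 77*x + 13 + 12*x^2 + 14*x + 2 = -32*a^2 + 24*a + x^2*(6 - 6*a) + x*(-4*a^2 - 45*a + 49) + 8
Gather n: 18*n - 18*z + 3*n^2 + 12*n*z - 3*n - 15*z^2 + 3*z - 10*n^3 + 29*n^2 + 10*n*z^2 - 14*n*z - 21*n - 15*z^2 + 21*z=-10*n^3 + 32*n^2 + n*(10*z^2 - 2*z - 6) - 30*z^2 + 6*z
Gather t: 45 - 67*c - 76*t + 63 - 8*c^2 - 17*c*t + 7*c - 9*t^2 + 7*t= -8*c^2 - 60*c - 9*t^2 + t*(-17*c - 69) + 108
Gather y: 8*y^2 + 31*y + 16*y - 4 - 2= 8*y^2 + 47*y - 6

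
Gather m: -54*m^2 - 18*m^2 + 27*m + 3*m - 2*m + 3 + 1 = -72*m^2 + 28*m + 4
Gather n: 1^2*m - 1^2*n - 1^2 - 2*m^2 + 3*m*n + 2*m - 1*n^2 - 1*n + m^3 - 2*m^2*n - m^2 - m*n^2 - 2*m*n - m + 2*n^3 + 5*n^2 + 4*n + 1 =m^3 - 3*m^2 + 2*m + 2*n^3 + n^2*(4 - m) + n*(-2*m^2 + m + 2)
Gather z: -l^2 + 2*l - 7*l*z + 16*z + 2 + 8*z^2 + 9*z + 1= -l^2 + 2*l + 8*z^2 + z*(25 - 7*l) + 3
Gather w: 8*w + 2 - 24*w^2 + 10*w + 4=-24*w^2 + 18*w + 6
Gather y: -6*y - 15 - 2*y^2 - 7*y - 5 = -2*y^2 - 13*y - 20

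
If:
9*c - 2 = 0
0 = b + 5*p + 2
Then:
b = -5*p - 2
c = 2/9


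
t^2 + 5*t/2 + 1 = (t + 1/2)*(t + 2)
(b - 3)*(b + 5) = b^2 + 2*b - 15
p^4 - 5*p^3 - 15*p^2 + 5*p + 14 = (p - 7)*(p - 1)*(p + 1)*(p + 2)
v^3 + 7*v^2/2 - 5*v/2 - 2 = (v - 1)*(v + 1/2)*(v + 4)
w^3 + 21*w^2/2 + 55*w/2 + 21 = (w + 3/2)*(w + 2)*(w + 7)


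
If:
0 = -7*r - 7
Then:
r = -1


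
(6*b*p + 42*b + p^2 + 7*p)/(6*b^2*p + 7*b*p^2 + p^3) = (p + 7)/(p*(b + p))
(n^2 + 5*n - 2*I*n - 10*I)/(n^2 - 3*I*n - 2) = (n + 5)/(n - I)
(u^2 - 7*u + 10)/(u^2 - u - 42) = (-u^2 + 7*u - 10)/(-u^2 + u + 42)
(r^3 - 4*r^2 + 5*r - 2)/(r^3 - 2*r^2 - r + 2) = (r - 1)/(r + 1)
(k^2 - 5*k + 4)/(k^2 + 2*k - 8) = (k^2 - 5*k + 4)/(k^2 + 2*k - 8)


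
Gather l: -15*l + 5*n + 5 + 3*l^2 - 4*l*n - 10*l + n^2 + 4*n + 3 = 3*l^2 + l*(-4*n - 25) + n^2 + 9*n + 8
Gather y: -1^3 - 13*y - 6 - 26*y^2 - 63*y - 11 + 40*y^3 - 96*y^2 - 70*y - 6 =40*y^3 - 122*y^2 - 146*y - 24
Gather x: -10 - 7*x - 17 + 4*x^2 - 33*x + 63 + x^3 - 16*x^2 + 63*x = x^3 - 12*x^2 + 23*x + 36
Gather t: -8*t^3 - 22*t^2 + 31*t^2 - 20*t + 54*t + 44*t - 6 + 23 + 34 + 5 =-8*t^3 + 9*t^2 + 78*t + 56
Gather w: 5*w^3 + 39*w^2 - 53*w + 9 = 5*w^3 + 39*w^2 - 53*w + 9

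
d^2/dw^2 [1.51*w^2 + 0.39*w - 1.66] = 3.02000000000000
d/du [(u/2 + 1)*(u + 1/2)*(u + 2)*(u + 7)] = 2*u^3 + 69*u^2/4 + 75*u/2 + 22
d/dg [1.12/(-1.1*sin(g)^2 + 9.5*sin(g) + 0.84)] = (2.464*sin(g) - 10.64)*cos(g)/(-1.1*sin(g)^2 + 9.5*sin(g) + 0.84)^2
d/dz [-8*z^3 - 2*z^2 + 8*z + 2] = -24*z^2 - 4*z + 8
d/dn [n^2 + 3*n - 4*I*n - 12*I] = 2*n + 3 - 4*I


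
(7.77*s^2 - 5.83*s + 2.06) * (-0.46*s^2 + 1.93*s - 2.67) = -3.5742*s^4 + 17.6779*s^3 - 32.9454*s^2 + 19.5419*s - 5.5002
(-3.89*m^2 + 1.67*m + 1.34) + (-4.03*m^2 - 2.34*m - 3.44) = -7.92*m^2 - 0.67*m - 2.1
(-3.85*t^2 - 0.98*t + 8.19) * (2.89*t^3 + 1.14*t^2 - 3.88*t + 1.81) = -11.1265*t^5 - 7.2212*t^4 + 37.4899*t^3 + 6.1705*t^2 - 33.551*t + 14.8239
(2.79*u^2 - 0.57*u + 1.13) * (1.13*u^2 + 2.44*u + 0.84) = 3.1527*u^4 + 6.1635*u^3 + 2.2297*u^2 + 2.2784*u + 0.9492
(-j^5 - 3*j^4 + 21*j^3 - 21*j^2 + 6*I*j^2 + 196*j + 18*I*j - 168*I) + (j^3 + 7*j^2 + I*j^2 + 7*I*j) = -j^5 - 3*j^4 + 22*j^3 - 14*j^2 + 7*I*j^2 + 196*j + 25*I*j - 168*I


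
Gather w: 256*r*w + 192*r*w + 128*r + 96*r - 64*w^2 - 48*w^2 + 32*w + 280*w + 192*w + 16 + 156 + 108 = 224*r - 112*w^2 + w*(448*r + 504) + 280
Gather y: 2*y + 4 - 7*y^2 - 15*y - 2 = -7*y^2 - 13*y + 2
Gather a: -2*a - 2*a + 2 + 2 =4 - 4*a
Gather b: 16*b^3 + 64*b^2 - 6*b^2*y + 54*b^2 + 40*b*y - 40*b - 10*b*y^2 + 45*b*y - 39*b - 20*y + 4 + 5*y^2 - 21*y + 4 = 16*b^3 + b^2*(118 - 6*y) + b*(-10*y^2 + 85*y - 79) + 5*y^2 - 41*y + 8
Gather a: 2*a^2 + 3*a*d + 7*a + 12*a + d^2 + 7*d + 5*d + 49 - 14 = 2*a^2 + a*(3*d + 19) + d^2 + 12*d + 35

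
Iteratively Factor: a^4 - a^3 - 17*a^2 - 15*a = (a - 5)*(a^3 + 4*a^2 + 3*a) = (a - 5)*(a + 1)*(a^2 + 3*a) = (a - 5)*(a + 1)*(a + 3)*(a)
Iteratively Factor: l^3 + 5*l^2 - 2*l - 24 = (l + 4)*(l^2 + l - 6) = (l - 2)*(l + 4)*(l + 3)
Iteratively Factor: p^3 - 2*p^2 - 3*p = (p + 1)*(p^2 - 3*p) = (p - 3)*(p + 1)*(p)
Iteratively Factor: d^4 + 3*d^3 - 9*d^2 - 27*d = (d + 3)*(d^3 - 9*d) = (d + 3)^2*(d^2 - 3*d) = (d - 3)*(d + 3)^2*(d)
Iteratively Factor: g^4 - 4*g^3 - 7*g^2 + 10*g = (g + 2)*(g^3 - 6*g^2 + 5*g) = g*(g + 2)*(g^2 - 6*g + 5) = g*(g - 5)*(g + 2)*(g - 1)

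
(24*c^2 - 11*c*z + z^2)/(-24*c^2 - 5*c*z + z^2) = (-3*c + z)/(3*c + z)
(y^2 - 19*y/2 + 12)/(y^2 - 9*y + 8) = (y - 3/2)/(y - 1)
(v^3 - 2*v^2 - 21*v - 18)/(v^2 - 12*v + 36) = (v^2 + 4*v + 3)/(v - 6)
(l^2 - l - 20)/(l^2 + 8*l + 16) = (l - 5)/(l + 4)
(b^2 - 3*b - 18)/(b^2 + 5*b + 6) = (b - 6)/(b + 2)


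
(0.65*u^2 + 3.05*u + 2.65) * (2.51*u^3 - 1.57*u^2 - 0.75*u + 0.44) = 1.6315*u^5 + 6.635*u^4 + 1.3755*u^3 - 6.162*u^2 - 0.6455*u + 1.166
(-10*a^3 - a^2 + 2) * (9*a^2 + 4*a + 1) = -90*a^5 - 49*a^4 - 14*a^3 + 17*a^2 + 8*a + 2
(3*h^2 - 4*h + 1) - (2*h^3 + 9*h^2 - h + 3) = -2*h^3 - 6*h^2 - 3*h - 2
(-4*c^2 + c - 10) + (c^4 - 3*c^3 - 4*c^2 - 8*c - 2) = c^4 - 3*c^3 - 8*c^2 - 7*c - 12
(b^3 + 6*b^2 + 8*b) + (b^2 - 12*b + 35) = b^3 + 7*b^2 - 4*b + 35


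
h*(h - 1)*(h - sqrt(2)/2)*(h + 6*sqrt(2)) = h^4 - h^3 + 11*sqrt(2)*h^3/2 - 11*sqrt(2)*h^2/2 - 6*h^2 + 6*h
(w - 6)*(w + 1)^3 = w^4 - 3*w^3 - 15*w^2 - 17*w - 6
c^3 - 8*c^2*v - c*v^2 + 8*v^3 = (c - 8*v)*(c - v)*(c + v)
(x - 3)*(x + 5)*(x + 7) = x^3 + 9*x^2 - x - 105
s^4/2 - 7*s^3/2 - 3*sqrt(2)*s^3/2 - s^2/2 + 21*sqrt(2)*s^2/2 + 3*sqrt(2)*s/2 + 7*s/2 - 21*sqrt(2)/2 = (s/2 + 1/2)*(s - 7)*(s - 1)*(s - 3*sqrt(2))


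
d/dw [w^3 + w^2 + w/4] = 3*w^2 + 2*w + 1/4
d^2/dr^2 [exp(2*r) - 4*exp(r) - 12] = 4*(exp(r) - 1)*exp(r)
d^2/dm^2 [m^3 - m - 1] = 6*m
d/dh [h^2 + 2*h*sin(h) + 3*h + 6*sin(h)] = 2*h*cos(h) + 2*h + 2*sin(h) + 6*cos(h) + 3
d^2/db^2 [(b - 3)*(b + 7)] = 2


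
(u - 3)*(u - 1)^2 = u^3 - 5*u^2 + 7*u - 3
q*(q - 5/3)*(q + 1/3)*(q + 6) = q^4 + 14*q^3/3 - 77*q^2/9 - 10*q/3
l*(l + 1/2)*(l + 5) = l^3 + 11*l^2/2 + 5*l/2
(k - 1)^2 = k^2 - 2*k + 1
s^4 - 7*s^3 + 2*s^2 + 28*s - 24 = (s - 6)*(s - 2)*(s - 1)*(s + 2)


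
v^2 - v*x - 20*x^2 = (v - 5*x)*(v + 4*x)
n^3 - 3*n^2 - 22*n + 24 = (n - 6)*(n - 1)*(n + 4)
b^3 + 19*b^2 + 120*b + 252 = (b + 6)^2*(b + 7)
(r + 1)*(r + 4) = r^2 + 5*r + 4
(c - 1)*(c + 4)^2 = c^3 + 7*c^2 + 8*c - 16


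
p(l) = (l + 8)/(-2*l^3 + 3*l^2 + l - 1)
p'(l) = (l + 8)*(6*l^2 - 6*l - 1)/(-2*l^3 + 3*l^2 + l - 1)^2 + 1/(-2*l^3 + 3*l^2 + l - 1)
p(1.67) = -34.76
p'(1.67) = 710.12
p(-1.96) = 0.26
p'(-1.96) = 0.41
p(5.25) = -0.07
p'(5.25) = 0.04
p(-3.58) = 0.04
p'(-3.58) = 0.04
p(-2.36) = 0.14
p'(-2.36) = 0.19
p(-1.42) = 0.70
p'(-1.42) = 1.58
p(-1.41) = 0.72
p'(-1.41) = 1.63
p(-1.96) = 0.26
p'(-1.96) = 0.41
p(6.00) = -0.04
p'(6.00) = 0.02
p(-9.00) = 0.00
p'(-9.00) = 0.00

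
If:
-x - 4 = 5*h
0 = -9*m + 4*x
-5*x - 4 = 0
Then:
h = -16/25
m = -16/45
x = -4/5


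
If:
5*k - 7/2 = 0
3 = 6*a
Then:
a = 1/2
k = 7/10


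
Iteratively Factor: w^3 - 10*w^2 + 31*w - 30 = (w - 3)*(w^2 - 7*w + 10) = (w - 3)*(w - 2)*(w - 5)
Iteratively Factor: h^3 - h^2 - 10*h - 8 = (h - 4)*(h^2 + 3*h + 2) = (h - 4)*(h + 2)*(h + 1)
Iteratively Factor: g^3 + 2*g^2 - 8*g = (g - 2)*(g^2 + 4*g) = (g - 2)*(g + 4)*(g)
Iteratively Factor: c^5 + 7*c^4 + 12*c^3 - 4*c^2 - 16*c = (c + 2)*(c^4 + 5*c^3 + 2*c^2 - 8*c) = (c - 1)*(c + 2)*(c^3 + 6*c^2 + 8*c) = (c - 1)*(c + 2)*(c + 4)*(c^2 + 2*c) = c*(c - 1)*(c + 2)*(c + 4)*(c + 2)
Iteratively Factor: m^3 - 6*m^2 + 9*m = (m)*(m^2 - 6*m + 9) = m*(m - 3)*(m - 3)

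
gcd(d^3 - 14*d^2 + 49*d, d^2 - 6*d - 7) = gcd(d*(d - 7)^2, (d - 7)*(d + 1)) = d - 7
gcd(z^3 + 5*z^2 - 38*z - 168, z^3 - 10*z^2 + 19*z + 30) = z - 6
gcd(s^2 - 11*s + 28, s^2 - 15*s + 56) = s - 7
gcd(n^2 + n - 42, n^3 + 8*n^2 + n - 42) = n + 7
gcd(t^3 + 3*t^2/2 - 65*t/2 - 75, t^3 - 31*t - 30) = t^2 - t - 30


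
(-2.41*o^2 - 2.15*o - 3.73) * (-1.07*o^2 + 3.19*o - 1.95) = 2.5787*o^4 - 5.3874*o^3 + 1.8321*o^2 - 7.7062*o + 7.2735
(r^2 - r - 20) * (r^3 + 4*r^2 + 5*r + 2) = r^5 + 3*r^4 - 19*r^3 - 83*r^2 - 102*r - 40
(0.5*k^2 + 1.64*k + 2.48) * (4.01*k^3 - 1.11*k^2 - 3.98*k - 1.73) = 2.005*k^5 + 6.0214*k^4 + 6.1344*k^3 - 10.145*k^2 - 12.7076*k - 4.2904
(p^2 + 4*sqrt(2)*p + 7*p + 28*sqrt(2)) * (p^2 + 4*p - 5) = p^4 + 4*sqrt(2)*p^3 + 11*p^3 + 23*p^2 + 44*sqrt(2)*p^2 - 35*p + 92*sqrt(2)*p - 140*sqrt(2)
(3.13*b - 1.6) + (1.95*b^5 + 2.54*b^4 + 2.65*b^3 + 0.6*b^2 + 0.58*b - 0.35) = 1.95*b^5 + 2.54*b^4 + 2.65*b^3 + 0.6*b^2 + 3.71*b - 1.95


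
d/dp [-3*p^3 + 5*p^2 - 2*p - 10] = -9*p^2 + 10*p - 2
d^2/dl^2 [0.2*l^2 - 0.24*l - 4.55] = 0.400000000000000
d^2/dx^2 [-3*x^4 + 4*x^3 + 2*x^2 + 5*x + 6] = -36*x^2 + 24*x + 4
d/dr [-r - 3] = -1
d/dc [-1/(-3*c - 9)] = -1/(3*(c + 3)^2)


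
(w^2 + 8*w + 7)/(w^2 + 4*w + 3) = (w + 7)/(w + 3)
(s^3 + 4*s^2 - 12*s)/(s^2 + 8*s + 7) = s*(s^2 + 4*s - 12)/(s^2 + 8*s + 7)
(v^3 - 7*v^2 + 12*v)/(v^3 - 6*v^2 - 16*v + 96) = v*(v - 3)/(v^2 - 2*v - 24)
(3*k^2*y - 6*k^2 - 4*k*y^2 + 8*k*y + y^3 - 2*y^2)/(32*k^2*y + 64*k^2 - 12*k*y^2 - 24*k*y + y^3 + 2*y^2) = (3*k^2*y - 6*k^2 - 4*k*y^2 + 8*k*y + y^3 - 2*y^2)/(32*k^2*y + 64*k^2 - 12*k*y^2 - 24*k*y + y^3 + 2*y^2)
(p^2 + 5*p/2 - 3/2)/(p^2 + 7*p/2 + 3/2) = (2*p - 1)/(2*p + 1)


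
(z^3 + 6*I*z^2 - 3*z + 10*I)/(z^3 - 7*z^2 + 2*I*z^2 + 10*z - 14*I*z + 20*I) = (z^2 + 4*I*z + 5)/(z^2 - 7*z + 10)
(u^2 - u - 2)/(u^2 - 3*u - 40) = (-u^2 + u + 2)/(-u^2 + 3*u + 40)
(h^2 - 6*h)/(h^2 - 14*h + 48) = h/(h - 8)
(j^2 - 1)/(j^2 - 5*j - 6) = (j - 1)/(j - 6)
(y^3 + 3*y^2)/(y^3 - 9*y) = y/(y - 3)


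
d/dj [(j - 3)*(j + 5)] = 2*j + 2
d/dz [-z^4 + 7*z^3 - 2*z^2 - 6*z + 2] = -4*z^3 + 21*z^2 - 4*z - 6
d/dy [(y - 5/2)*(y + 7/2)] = 2*y + 1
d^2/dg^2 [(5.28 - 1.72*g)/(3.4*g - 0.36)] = 117.86304/(3.4*g - 0.36)^3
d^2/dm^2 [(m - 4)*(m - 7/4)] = 2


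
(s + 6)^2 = s^2 + 12*s + 36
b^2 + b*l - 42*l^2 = (b - 6*l)*(b + 7*l)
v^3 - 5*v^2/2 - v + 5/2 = (v - 5/2)*(v - 1)*(v + 1)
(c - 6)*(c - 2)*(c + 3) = c^3 - 5*c^2 - 12*c + 36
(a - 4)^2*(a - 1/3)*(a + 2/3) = a^4 - 23*a^3/3 + 118*a^2/9 + 64*a/9 - 32/9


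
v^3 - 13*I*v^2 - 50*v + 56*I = (v - 7*I)*(v - 4*I)*(v - 2*I)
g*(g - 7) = g^2 - 7*g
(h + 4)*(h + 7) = h^2 + 11*h + 28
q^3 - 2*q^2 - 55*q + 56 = (q - 8)*(q - 1)*(q + 7)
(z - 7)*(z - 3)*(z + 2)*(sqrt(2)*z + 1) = sqrt(2)*z^4 - 8*sqrt(2)*z^3 + z^3 - 8*z^2 + sqrt(2)*z^2 + z + 42*sqrt(2)*z + 42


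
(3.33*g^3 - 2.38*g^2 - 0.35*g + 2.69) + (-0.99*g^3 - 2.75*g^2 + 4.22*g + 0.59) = 2.34*g^3 - 5.13*g^2 + 3.87*g + 3.28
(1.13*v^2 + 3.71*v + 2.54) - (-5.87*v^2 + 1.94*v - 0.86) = 7.0*v^2 + 1.77*v + 3.4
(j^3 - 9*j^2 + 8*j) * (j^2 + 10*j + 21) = j^5 + j^4 - 61*j^3 - 109*j^2 + 168*j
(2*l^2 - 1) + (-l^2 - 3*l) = l^2 - 3*l - 1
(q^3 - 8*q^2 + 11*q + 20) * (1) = q^3 - 8*q^2 + 11*q + 20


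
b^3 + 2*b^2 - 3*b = b*(b - 1)*(b + 3)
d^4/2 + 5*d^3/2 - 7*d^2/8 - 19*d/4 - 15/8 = (d/2 + 1/4)*(d - 3/2)*(d + 1)*(d + 5)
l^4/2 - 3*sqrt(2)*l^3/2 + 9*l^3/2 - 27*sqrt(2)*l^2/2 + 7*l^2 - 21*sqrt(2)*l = l*(l/2 + 1)*(l + 7)*(l - 3*sqrt(2))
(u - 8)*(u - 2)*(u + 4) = u^3 - 6*u^2 - 24*u + 64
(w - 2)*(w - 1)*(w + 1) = w^3 - 2*w^2 - w + 2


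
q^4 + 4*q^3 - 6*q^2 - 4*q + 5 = (q - 1)^2*(q + 1)*(q + 5)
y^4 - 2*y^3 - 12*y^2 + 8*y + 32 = (y - 4)*(y - 2)*(y + 2)^2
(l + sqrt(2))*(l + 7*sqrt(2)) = l^2 + 8*sqrt(2)*l + 14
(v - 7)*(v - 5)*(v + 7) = v^3 - 5*v^2 - 49*v + 245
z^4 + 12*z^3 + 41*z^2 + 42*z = z*(z + 2)*(z + 3)*(z + 7)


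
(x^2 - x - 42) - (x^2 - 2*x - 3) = x - 39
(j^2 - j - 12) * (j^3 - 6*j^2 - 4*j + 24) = j^5 - 7*j^4 - 10*j^3 + 100*j^2 + 24*j - 288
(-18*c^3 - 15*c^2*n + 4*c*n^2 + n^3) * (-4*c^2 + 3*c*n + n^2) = 72*c^5 + 6*c^4*n - 79*c^3*n^2 - 7*c^2*n^3 + 7*c*n^4 + n^5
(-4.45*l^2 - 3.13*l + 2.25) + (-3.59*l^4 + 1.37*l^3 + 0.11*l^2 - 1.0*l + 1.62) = -3.59*l^4 + 1.37*l^3 - 4.34*l^2 - 4.13*l + 3.87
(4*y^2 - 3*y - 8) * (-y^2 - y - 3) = -4*y^4 - y^3 - y^2 + 17*y + 24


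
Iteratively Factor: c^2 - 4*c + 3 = (c - 1)*(c - 3)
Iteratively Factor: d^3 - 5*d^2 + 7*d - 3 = (d - 3)*(d^2 - 2*d + 1) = (d - 3)*(d - 1)*(d - 1)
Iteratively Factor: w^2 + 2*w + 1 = (w + 1)*(w + 1)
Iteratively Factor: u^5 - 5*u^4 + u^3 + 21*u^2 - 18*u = (u)*(u^4 - 5*u^3 + u^2 + 21*u - 18) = u*(u - 3)*(u^3 - 2*u^2 - 5*u + 6) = u*(u - 3)^2*(u^2 + u - 2) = u*(u - 3)^2*(u + 2)*(u - 1)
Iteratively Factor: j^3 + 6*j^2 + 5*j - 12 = (j + 3)*(j^2 + 3*j - 4) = (j - 1)*(j + 3)*(j + 4)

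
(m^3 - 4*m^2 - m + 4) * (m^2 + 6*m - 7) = m^5 + 2*m^4 - 32*m^3 + 26*m^2 + 31*m - 28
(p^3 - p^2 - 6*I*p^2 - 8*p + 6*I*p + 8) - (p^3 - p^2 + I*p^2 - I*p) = -7*I*p^2 - 8*p + 7*I*p + 8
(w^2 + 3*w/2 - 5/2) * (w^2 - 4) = w^4 + 3*w^3/2 - 13*w^2/2 - 6*w + 10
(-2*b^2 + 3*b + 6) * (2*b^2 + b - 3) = -4*b^4 + 4*b^3 + 21*b^2 - 3*b - 18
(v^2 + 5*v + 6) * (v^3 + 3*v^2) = v^5 + 8*v^4 + 21*v^3 + 18*v^2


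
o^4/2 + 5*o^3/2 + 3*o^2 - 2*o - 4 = (o/2 + 1)*(o - 1)*(o + 2)^2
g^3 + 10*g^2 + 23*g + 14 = (g + 1)*(g + 2)*(g + 7)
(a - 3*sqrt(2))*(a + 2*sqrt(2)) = a^2 - sqrt(2)*a - 12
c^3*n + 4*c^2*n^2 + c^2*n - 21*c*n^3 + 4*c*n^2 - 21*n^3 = (c - 3*n)*(c + 7*n)*(c*n + n)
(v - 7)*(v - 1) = v^2 - 8*v + 7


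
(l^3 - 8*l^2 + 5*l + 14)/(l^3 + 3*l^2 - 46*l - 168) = (l^2 - l - 2)/(l^2 + 10*l + 24)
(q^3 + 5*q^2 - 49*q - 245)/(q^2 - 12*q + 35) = (q^2 + 12*q + 35)/(q - 5)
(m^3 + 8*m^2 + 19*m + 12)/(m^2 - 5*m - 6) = (m^2 + 7*m + 12)/(m - 6)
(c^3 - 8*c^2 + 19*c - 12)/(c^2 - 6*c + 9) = (c^2 - 5*c + 4)/(c - 3)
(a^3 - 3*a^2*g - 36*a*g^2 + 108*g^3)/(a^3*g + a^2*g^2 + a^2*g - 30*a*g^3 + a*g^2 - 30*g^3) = (a^2 - 9*a*g + 18*g^2)/(g*(a^2 - 5*a*g + a - 5*g))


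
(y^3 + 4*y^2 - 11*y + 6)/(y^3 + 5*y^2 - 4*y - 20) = (y^3 + 4*y^2 - 11*y + 6)/(y^3 + 5*y^2 - 4*y - 20)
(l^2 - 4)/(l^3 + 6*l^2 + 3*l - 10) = (l - 2)/(l^2 + 4*l - 5)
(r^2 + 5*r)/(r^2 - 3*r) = (r + 5)/(r - 3)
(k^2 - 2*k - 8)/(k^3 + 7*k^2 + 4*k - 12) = (k - 4)/(k^2 + 5*k - 6)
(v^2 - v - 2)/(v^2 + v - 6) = (v + 1)/(v + 3)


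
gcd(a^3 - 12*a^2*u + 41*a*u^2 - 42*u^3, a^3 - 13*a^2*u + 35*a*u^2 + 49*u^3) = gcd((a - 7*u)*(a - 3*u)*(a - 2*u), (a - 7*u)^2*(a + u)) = -a + 7*u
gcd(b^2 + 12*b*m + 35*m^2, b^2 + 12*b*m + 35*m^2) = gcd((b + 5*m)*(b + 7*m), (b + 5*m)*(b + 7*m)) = b^2 + 12*b*m + 35*m^2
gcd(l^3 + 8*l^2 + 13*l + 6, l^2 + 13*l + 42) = l + 6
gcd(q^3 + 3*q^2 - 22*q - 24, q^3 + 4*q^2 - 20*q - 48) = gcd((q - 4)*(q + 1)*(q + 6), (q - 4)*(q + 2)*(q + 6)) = q^2 + 2*q - 24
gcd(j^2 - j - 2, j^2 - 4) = j - 2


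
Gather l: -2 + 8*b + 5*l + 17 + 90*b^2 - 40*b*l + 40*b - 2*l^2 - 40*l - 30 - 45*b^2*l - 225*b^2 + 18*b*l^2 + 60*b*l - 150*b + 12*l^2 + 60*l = -135*b^2 - 102*b + l^2*(18*b + 10) + l*(-45*b^2 + 20*b + 25) - 15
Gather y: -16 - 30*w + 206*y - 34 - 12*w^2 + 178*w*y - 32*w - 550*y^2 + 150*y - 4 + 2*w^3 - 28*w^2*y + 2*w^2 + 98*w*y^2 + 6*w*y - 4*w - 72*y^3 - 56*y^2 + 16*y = 2*w^3 - 10*w^2 - 66*w - 72*y^3 + y^2*(98*w - 606) + y*(-28*w^2 + 184*w + 372) - 54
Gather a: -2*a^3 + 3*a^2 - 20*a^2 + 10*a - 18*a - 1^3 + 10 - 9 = -2*a^3 - 17*a^2 - 8*a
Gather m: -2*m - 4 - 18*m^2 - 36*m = -18*m^2 - 38*m - 4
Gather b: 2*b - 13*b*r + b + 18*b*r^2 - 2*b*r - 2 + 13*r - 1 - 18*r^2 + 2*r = b*(18*r^2 - 15*r + 3) - 18*r^2 + 15*r - 3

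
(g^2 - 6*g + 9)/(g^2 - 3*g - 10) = (-g^2 + 6*g - 9)/(-g^2 + 3*g + 10)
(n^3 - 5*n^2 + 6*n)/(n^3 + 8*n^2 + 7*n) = (n^2 - 5*n + 6)/(n^2 + 8*n + 7)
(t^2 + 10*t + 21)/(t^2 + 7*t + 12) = (t + 7)/(t + 4)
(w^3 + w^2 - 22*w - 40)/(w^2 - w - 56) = (-w^3 - w^2 + 22*w + 40)/(-w^2 + w + 56)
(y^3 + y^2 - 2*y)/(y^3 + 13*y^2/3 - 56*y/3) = 3*(y^2 + y - 2)/(3*y^2 + 13*y - 56)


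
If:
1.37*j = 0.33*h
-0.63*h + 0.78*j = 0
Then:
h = 0.00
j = 0.00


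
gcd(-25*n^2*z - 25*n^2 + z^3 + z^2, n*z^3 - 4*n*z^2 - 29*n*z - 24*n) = z + 1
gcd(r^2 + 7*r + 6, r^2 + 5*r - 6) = r + 6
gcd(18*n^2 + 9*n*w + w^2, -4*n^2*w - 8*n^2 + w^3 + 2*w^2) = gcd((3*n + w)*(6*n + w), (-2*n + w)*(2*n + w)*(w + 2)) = 1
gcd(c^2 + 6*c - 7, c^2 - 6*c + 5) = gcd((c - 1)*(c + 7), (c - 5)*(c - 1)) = c - 1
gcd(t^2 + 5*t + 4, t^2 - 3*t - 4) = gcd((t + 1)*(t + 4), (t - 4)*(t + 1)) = t + 1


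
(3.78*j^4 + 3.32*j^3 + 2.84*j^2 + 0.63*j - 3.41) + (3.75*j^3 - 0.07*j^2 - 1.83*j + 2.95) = 3.78*j^4 + 7.07*j^3 + 2.77*j^2 - 1.2*j - 0.46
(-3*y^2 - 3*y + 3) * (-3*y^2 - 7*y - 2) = 9*y^4 + 30*y^3 + 18*y^2 - 15*y - 6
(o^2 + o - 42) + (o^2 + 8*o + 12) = 2*o^2 + 9*o - 30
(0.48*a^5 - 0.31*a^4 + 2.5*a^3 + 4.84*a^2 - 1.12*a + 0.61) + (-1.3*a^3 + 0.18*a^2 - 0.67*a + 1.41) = 0.48*a^5 - 0.31*a^4 + 1.2*a^3 + 5.02*a^2 - 1.79*a + 2.02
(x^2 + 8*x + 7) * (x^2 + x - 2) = x^4 + 9*x^3 + 13*x^2 - 9*x - 14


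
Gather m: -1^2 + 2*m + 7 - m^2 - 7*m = -m^2 - 5*m + 6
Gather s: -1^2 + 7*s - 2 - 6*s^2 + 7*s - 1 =-6*s^2 + 14*s - 4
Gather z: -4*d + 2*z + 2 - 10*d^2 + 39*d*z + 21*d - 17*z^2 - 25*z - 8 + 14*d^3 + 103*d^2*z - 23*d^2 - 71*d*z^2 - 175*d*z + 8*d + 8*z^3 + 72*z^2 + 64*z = 14*d^3 - 33*d^2 + 25*d + 8*z^3 + z^2*(55 - 71*d) + z*(103*d^2 - 136*d + 41) - 6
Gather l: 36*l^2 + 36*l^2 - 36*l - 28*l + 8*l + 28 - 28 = 72*l^2 - 56*l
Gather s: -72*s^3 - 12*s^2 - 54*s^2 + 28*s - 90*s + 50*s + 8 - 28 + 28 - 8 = -72*s^3 - 66*s^2 - 12*s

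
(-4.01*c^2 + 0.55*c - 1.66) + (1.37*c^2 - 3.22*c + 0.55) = -2.64*c^2 - 2.67*c - 1.11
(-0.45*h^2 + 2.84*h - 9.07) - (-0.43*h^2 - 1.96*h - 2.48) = -0.02*h^2 + 4.8*h - 6.59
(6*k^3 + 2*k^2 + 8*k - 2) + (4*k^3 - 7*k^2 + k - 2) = 10*k^3 - 5*k^2 + 9*k - 4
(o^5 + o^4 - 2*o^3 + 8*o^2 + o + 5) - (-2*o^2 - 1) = o^5 + o^4 - 2*o^3 + 10*o^2 + o + 6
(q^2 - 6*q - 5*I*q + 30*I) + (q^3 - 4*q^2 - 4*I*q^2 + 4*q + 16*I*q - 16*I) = q^3 - 3*q^2 - 4*I*q^2 - 2*q + 11*I*q + 14*I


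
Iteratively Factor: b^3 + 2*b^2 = (b + 2)*(b^2) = b*(b + 2)*(b)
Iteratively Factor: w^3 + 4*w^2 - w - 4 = (w - 1)*(w^2 + 5*w + 4) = (w - 1)*(w + 4)*(w + 1)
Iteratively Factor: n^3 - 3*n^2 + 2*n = (n - 1)*(n^2 - 2*n) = n*(n - 1)*(n - 2)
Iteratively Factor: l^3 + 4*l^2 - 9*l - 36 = (l - 3)*(l^2 + 7*l + 12) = (l - 3)*(l + 4)*(l + 3)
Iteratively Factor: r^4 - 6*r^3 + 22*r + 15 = (r + 1)*(r^3 - 7*r^2 + 7*r + 15) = (r - 3)*(r + 1)*(r^2 - 4*r - 5) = (r - 5)*(r - 3)*(r + 1)*(r + 1)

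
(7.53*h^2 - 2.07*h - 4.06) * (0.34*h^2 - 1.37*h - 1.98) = 2.5602*h^4 - 11.0199*h^3 - 13.4539*h^2 + 9.6608*h + 8.0388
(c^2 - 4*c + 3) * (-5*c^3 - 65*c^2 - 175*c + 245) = -5*c^5 - 45*c^4 + 70*c^3 + 750*c^2 - 1505*c + 735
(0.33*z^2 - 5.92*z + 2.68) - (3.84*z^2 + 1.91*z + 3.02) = -3.51*z^2 - 7.83*z - 0.34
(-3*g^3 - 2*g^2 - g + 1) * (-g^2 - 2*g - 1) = 3*g^5 + 8*g^4 + 8*g^3 + 3*g^2 - g - 1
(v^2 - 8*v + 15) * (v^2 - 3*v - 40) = v^4 - 11*v^3 - v^2 + 275*v - 600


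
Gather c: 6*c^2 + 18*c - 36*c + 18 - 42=6*c^2 - 18*c - 24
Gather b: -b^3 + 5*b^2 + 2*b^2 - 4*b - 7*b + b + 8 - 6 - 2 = -b^3 + 7*b^2 - 10*b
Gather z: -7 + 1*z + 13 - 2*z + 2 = 8 - z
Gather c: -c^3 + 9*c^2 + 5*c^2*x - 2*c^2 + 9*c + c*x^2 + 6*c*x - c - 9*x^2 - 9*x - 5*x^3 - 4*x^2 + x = -c^3 + c^2*(5*x + 7) + c*(x^2 + 6*x + 8) - 5*x^3 - 13*x^2 - 8*x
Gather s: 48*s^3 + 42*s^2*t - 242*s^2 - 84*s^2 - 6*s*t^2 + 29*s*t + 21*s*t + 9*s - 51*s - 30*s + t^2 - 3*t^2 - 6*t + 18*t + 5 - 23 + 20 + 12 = 48*s^3 + s^2*(42*t - 326) + s*(-6*t^2 + 50*t - 72) - 2*t^2 + 12*t + 14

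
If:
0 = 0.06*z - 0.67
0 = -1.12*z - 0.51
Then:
No Solution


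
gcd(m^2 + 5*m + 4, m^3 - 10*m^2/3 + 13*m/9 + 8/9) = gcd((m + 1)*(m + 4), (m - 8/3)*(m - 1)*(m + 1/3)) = 1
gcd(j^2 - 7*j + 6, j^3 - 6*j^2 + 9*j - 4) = j - 1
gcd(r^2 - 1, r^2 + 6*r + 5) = r + 1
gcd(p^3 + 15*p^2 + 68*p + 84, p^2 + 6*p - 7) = p + 7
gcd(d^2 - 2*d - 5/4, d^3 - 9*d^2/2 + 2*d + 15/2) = d - 5/2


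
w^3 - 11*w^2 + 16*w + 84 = (w - 7)*(w - 6)*(w + 2)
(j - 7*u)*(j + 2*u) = j^2 - 5*j*u - 14*u^2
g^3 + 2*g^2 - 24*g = g*(g - 4)*(g + 6)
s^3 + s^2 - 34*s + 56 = (s - 4)*(s - 2)*(s + 7)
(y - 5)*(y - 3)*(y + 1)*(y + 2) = y^4 - 5*y^3 - 7*y^2 + 29*y + 30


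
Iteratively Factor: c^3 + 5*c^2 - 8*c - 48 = (c + 4)*(c^2 + c - 12) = (c + 4)^2*(c - 3)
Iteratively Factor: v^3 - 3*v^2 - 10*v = (v + 2)*(v^2 - 5*v) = v*(v + 2)*(v - 5)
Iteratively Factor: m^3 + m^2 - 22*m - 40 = (m + 4)*(m^2 - 3*m - 10) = (m - 5)*(m + 4)*(m + 2)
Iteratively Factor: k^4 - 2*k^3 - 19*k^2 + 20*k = (k)*(k^3 - 2*k^2 - 19*k + 20) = k*(k - 5)*(k^2 + 3*k - 4) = k*(k - 5)*(k + 4)*(k - 1)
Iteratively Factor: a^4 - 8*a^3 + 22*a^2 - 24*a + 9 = (a - 1)*(a^3 - 7*a^2 + 15*a - 9) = (a - 1)^2*(a^2 - 6*a + 9) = (a - 3)*(a - 1)^2*(a - 3)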